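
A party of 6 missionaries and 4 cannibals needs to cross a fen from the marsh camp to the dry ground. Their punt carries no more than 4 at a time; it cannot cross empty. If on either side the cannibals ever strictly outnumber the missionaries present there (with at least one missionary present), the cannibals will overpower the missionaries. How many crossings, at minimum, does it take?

Counting alone: each trip to the dry ground takes at most 4 across and each return brings at least 1 back, so after t trips out (and t−1 returns) at most 4t − (t−1) of the 10 are across; that first reaches 10 at t = 3, so at least 5 crossings are needed.
The plan below uses exactly 5 crossings, so it is optimal:
1. 4 cannibals → the dry ground.  (the marsh camp: 6M 0C; the dry ground: 0M 4C)
2. 1 cannibal ← the marsh camp.  (the marsh camp: 6M 1C; the dry ground: 0M 3C)
3. 4 missionaries → the dry ground.  (the marsh camp: 2M 1C; the dry ground: 4M 3C)
4. 1 cannibal ← the marsh camp.  (the marsh camp: 2M 2C; the dry ground: 4M 2C)
5. 2 missionaries and 2 cannibals → the dry ground.  (the marsh camp: 0M 0C; the dry ground: 6M 4C)

5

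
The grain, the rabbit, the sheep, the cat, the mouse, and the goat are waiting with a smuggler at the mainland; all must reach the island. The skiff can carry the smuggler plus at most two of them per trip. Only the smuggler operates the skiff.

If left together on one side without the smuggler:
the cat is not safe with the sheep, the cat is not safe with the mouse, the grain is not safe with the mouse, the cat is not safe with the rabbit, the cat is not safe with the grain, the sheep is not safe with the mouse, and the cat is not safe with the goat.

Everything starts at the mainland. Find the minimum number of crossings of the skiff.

9

Counting alone: the smuggler can take at most 2 across per trip to the island, so moving all 6 needs at least 3 loaded trips out, with a return between consecutive ones — at least 5 crossings.
The safety rule pushes this higher. Following every safe sequence of crossings, the most of the 6 that can be at the island as the skiff arrives there on crossings 5, 7 is 4, 5 respectively — never all 6.
So no plan with fewer than 9 crossings exists, and this one achieves 9:
1. Smuggler goes to the island with the cat and the mouse.  [the mainland: the goat, the grain, the rabbit, the sheep | the island: the cat, the mouse]
2. Smuggler goes back to the mainland with the cat.  [the mainland: the cat, the goat, the grain, the rabbit, the sheep | the island: the mouse]
3. Smuggler goes to the island with the cat and the rabbit.  [the mainland: the goat, the grain, the sheep | the island: the cat, the mouse, the rabbit]
4. Smuggler goes back to the mainland with the cat.  [the mainland: the cat, the goat, the grain, the sheep | the island: the mouse, the rabbit]
5. Smuggler goes to the island with the cat and the goat.  [the mainland: the grain, the sheep | the island: the cat, the goat, the mouse, the rabbit]
6. Smuggler goes back to the mainland with the cat.  [the mainland: the cat, the grain, the sheep | the island: the goat, the mouse, the rabbit]
7. Smuggler goes to the island with the grain and the sheep.  [the mainland: the cat | the island: the goat, the grain, the mouse, the rabbit, the sheep]
8. Smuggler goes back to the mainland with the mouse.  [the mainland: the cat, the mouse | the island: the goat, the grain, the rabbit, the sheep]
9. Smuggler goes to the island with the cat and the mouse.  [the mainland: — | the island: the cat, the goat, the grain, the mouse, the rabbit, the sheep]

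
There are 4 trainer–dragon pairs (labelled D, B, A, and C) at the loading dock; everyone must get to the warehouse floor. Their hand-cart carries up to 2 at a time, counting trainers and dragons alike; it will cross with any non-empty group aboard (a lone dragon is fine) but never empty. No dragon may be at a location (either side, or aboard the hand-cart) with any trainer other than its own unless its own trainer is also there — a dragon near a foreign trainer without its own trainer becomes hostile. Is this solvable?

Following every safe sequence of crossings from the start, the most of the 8 that can be at the warehouse floor as the hand-cart arrives there on crossings 1, 3, 5 is 2, 3, 4 respectively; the best ever achieved is 4 of 8.
From crossing 7 on, no configuration arises that was not already reachable earlier: only 44 distinct safe configurations (who is on which side, and where the hand-cart is) can ever be reached, none of them has everyone across, and every continuation just revisits them. So no valid plan exists.

No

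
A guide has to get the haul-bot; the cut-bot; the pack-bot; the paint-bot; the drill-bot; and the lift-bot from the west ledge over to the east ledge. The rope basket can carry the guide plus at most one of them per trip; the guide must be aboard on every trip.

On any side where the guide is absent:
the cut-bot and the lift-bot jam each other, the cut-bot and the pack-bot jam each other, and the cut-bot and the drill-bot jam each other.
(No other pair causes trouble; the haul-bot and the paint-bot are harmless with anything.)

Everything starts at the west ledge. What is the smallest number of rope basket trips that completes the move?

impossible

Following every safe sequence of crossings from the start, the most of the 6 that can be at the east ledge as the rope basket arrives there on crossings 1, 3, 5, 7 is 1, 2, 3, 4 respectively; the best ever achieved is 4 of 6.
From crossing 9 on, no configuration arises that was not already reachable earlier: only 36 distinct safe configurations (who is on which side, and where the rope basket is) can ever be reached, none of them has everyone across, and every continuation just revisits them. So no valid plan exists.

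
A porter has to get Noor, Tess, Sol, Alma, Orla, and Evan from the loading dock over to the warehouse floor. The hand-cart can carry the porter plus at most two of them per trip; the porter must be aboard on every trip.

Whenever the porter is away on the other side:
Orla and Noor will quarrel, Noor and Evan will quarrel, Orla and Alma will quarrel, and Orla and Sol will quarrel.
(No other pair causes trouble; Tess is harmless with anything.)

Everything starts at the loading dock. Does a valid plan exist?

Yes

1. Porter goes to the warehouse floor with Noor and Orla.  [the loading dock: Alma, Evan, Sol, Tess | the warehouse floor: Noor, Orla]
2. Porter goes back to the loading dock with Noor.  [the loading dock: Alma, Evan, Noor, Sol, Tess | the warehouse floor: Orla]
3. Porter goes to the warehouse floor with Noor and Tess.  [the loading dock: Alma, Evan, Sol | the warehouse floor: Noor, Orla, Tess]
4. Porter goes back to the loading dock with Orla.  [the loading dock: Alma, Evan, Orla, Sol | the warehouse floor: Noor, Tess]
5. Porter goes to the warehouse floor with Alma and Sol.  [the loading dock: Evan, Orla | the warehouse floor: Alma, Noor, Sol, Tess]
6. Porter goes back to the loading dock alone.  [the loading dock: Evan, Orla | the warehouse floor: Alma, Noor, Sol, Tess]
7. Porter goes to the warehouse floor with Evan and Orla.  [the loading dock: — | the warehouse floor: Alma, Evan, Noor, Orla, Sol, Tess]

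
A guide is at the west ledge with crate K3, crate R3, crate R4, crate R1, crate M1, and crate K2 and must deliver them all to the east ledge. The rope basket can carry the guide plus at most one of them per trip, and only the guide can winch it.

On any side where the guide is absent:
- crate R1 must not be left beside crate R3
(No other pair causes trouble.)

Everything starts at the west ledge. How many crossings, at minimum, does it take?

11

Counting alone: the guide can take at most 1 across per trip to the east ledge, so moving all 6 needs at least 6 loaded trips out, with a return between consecutive ones — at least 11 crossings.
The plan below uses exactly 11 crossings, so it is optimal:
1. Guide goes to the east ledge with crate R3.  [the west ledge: crate K2, crate K3, crate M1, crate R1, crate R4 | the east ledge: crate R3]
2. Guide goes back to the west ledge alone.  [the west ledge: crate K2, crate K3, crate M1, crate R1, crate R4 | the east ledge: crate R3]
3. Guide goes to the east ledge with crate K3.  [the west ledge: crate K2, crate M1, crate R1, crate R4 | the east ledge: crate K3, crate R3]
4. Guide goes back to the west ledge alone.  [the west ledge: crate K2, crate M1, crate R1, crate R4 | the east ledge: crate K3, crate R3]
5. Guide goes to the east ledge with crate R4.  [the west ledge: crate K2, crate M1, crate R1 | the east ledge: crate K3, crate R3, crate R4]
6. Guide goes back to the west ledge alone.  [the west ledge: crate K2, crate M1, crate R1 | the east ledge: crate K3, crate R3, crate R4]
7. Guide goes to the east ledge with crate M1.  [the west ledge: crate K2, crate R1 | the east ledge: crate K3, crate M1, crate R3, crate R4]
8. Guide goes back to the west ledge alone.  [the west ledge: crate K2, crate R1 | the east ledge: crate K3, crate M1, crate R3, crate R4]
9. Guide goes to the east ledge with crate K2.  [the west ledge: crate R1 | the east ledge: crate K2, crate K3, crate M1, crate R3, crate R4]
10. Guide goes back to the west ledge alone.  [the west ledge: crate R1 | the east ledge: crate K2, crate K3, crate M1, crate R3, crate R4]
11. Guide goes to the east ledge with crate R1.  [the west ledge: — | the east ledge: crate K2, crate K3, crate M1, crate R1, crate R3, crate R4]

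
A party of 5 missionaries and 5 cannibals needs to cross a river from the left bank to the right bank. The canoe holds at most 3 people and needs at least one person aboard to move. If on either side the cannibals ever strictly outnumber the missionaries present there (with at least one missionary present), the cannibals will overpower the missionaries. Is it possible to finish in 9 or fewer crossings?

Counting alone: each trip to the right bank takes at most 3 across and each return brings at least 1 back, so after t trips out (and t−1 returns) at most 3t − (t−1) of the 10 are across; that first reaches 10 at t = 5, so at least 9 crossings are needed.
The safety rule pushes this higher. Following every safe sequence of crossings, the most of the 10 that can be at the right bank as the canoe arrives there on crossing 9 is 9 — never all 10.
So the move cannot be finished within 9 crossings. (The shortest complete plan takes 11:)
1. 2 cannibals → the right bank.  (the left bank: 5M 3C; the right bank: 0M 2C)
2. 1 cannibal ← the left bank.  (the left bank: 5M 4C; the right bank: 0M 1C)
3. 3 cannibals → the right bank.  (the left bank: 5M 1C; the right bank: 0M 4C)
4. 1 cannibal ← the left bank.  (the left bank: 5M 2C; the right bank: 0M 3C)
5. 3 missionaries → the right bank.  (the left bank: 2M 2C; the right bank: 3M 3C)
6. 1 missionary and 1 cannibal ← the left bank.  (the left bank: 3M 3C; the right bank: 2M 2C)
7. 3 missionaries → the right bank.  (the left bank: 0M 3C; the right bank: 5M 2C)
8. 1 cannibal ← the left bank.  (the left bank: 0M 4C; the right bank: 5M 1C)
9. 2 cannibals → the right bank.  (the left bank: 0M 2C; the right bank: 5M 3C)
10. 1 cannibal ← the left bank.  (the left bank: 0M 3C; the right bank: 5M 2C)
11. 3 cannibals → the right bank.  (the left bank: 0M 0C; the right bank: 5M 5C)

No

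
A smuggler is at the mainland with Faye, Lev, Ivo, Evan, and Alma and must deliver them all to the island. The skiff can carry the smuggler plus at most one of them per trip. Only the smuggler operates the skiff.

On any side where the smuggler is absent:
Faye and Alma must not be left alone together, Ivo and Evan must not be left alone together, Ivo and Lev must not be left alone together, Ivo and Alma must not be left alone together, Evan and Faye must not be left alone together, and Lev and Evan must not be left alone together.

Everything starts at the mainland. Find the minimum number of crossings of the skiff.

impossible

Whatever the first load, the items left behind include a forbidden pair without the smuggler. No opening move is safe, so no plan exists.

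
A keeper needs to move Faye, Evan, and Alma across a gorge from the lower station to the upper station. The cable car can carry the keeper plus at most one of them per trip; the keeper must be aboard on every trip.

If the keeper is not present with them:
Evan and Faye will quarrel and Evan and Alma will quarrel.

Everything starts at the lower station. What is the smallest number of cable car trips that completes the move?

7

Counting alone: the keeper can take at most 1 across per trip to the upper station, so moving all 3 needs at least 3 loaded trips out, with a return between consecutive ones — at least 5 crossings.
The safety rule pushes this higher. Following every safe sequence of crossings, the most of the 3 that can be at the upper station as the cable car arrives there on crossing 5 is 2 — never all 3.
So no plan with fewer than 7 crossings exists, and this one achieves 7:
1. Keeper goes to the upper station with Evan.  [the lower station: Alma, Faye | the upper station: Evan]
2. Keeper goes back to the lower station alone.  [the lower station: Alma, Faye | the upper station: Evan]
3. Keeper goes to the upper station with Faye.  [the lower station: Alma | the upper station: Evan, Faye]
4. Keeper goes back to the lower station with Evan.  [the lower station: Alma, Evan | the upper station: Faye]
5. Keeper goes to the upper station with Alma.  [the lower station: Evan | the upper station: Alma, Faye]
6. Keeper goes back to the lower station alone.  [the lower station: Evan | the upper station: Alma, Faye]
7. Keeper goes to the upper station with Evan.  [the lower station: — | the upper station: Alma, Evan, Faye]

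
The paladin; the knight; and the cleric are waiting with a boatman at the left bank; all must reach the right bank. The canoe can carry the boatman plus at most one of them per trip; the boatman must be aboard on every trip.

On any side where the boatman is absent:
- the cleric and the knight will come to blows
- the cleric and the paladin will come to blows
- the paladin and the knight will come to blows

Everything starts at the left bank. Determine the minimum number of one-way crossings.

impossible

Whatever the first load, the items left behind include a forbidden pair without the boatman. No opening move is safe, so no plan exists.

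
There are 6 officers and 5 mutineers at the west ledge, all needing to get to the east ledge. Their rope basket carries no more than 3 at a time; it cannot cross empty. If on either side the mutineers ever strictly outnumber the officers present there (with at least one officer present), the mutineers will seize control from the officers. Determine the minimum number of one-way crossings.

Counting alone: each trip to the east ledge takes at most 3 across and each return brings at least 1 back, so after t trips out (and t−1 returns) at most 3t − (t−1) of the 11 are across; that first reaches 11 at t = 5, so at least 9 crossings are needed.
The plan below uses exactly 9 crossings, so it is optimal:
1. 3 mutineers → the east ledge.  (the west ledge: 6O 2M; the east ledge: 0O 3M)
2. 1 mutineer ← the west ledge.  (the west ledge: 6O 3M; the east ledge: 0O 2M)
3. 3 officers → the east ledge.  (the west ledge: 3O 3M; the east ledge: 3O 2M)
4. 1 officer ← the west ledge.  (the west ledge: 4O 3M; the east ledge: 2O 2M)
5. 2 officers and 1 mutineer → the east ledge.  (the west ledge: 2O 2M; the east ledge: 4O 3M)
6. 1 officer ← the west ledge.  (the west ledge: 3O 2M; the east ledge: 3O 3M)
7. 2 officers and 1 mutineer → the east ledge.  (the west ledge: 1O 1M; the east ledge: 5O 4M)
8. 1 officer ← the west ledge.  (the west ledge: 2O 1M; the east ledge: 4O 4M)
9. 2 officers and 1 mutineer → the east ledge.  (the west ledge: 0O 0M; the east ledge: 6O 5M)

9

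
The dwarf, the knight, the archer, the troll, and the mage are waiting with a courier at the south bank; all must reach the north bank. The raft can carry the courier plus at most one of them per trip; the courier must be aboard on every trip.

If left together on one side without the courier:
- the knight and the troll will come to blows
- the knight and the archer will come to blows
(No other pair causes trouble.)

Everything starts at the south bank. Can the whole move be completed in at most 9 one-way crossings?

No

Counting alone: the courier can take at most 1 across per trip to the north bank, so moving all 5 needs at least 5 loaded trips out, with a return between consecutive ones — at least 9 crossings.
The safety rule pushes this higher. Following every safe sequence of crossings, the most of the 5 that can be at the north bank as the raft arrives there on crossing 9 is 4 — never all 5.
So the move cannot be finished within 9 crossings. (The shortest complete plan takes 11:)
1. Courier goes to the north bank with the knight.
2. Courier goes back to the south bank alone.
3. Courier goes to the north bank with the dwarf.
4. Courier goes back to the south bank alone.
5. Courier goes to the north bank with the archer.
6. Courier goes back to the south bank with the knight.
7. Courier goes to the north bank with the troll.
8. Courier goes back to the south bank alone.
9. Courier goes to the north bank with the mage.
10. Courier goes back to the south bank alone.
11. Courier goes to the north bank with the knight.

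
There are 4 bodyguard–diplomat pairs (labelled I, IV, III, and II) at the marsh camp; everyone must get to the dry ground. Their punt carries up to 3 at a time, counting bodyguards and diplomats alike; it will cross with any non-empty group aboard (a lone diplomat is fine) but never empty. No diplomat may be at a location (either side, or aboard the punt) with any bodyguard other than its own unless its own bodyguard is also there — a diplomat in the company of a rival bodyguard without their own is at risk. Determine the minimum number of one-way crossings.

9

Counting alone: each trip to the dry ground takes at most 3 across and each return brings at least 1 back, so after t trips out (and t−1 returns) at most 3t − (t−1) of the 8 are across; that first reaches 8 at t = 4, so at least 7 crossings are needed.
The safety rule pushes this higher. Following every safe sequence of crossings, the most of the 8 that can be at the dry ground as the punt arrives there on crossing 7 is 7 — never all 8.
So no plan with fewer than 9 crossings exists, and this one achieves 9:
1. bodyguard I and diplomat I cross → the dry ground.
2. bodyguard I crosses ← the marsh camp.
3. bodyguard I, bodyguard IV, and diplomat IV cross → the dry ground.
4. bodyguard I and diplomat I cross ← the marsh camp.
5. bodyguard I, bodyguard II, and bodyguard III cross → the dry ground.
6. diplomat IV crosses ← the marsh camp.
7. diplomat I and diplomat IV cross → the dry ground.
8. diplomat I crosses ← the marsh camp.
9. diplomat I, diplomat II, and diplomat III cross → the dry ground.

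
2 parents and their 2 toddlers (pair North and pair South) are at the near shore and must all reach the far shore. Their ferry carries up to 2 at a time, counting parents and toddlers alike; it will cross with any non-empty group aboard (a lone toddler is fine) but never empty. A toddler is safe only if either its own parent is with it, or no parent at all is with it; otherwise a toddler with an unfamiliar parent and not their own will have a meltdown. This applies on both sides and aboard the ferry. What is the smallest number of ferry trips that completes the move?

Counting alone: each trip to the far shore takes at most 2 across and each return brings at least 1 back, so after t trips out (and t−1 returns) at most 2t − (t−1) of the 4 are across; that first reaches 4 at t = 3, so at least 5 crossings are needed.
The plan below uses exactly 5 crossings, so it is optimal:
1. parent North and toddler North cross → the far shore.
2. parent North crosses ← the near shore.
3. parent North and parent South cross → the far shore.
4. parent South crosses ← the near shore.
5. parent South and toddler South cross → the far shore.

5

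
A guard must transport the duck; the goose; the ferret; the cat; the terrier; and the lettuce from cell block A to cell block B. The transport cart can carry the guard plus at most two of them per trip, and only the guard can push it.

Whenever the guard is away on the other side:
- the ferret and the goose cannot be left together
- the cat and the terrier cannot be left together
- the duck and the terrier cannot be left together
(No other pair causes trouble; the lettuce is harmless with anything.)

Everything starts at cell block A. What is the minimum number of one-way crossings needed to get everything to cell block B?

Counting alone: the guard can take at most 2 across per trip to cell block B, so moving all 6 needs at least 3 loaded trips out, with a return between consecutive ones — at least 5 crossings.
The safety rule pushes this higher. Following every safe sequence of crossings, the most of the 6 that can be at cell block B as the transport cart arrives there on crossing 5 is 5 — never all 6.
So no plan with fewer than 7 crossings exists, and this one achieves 7:
1. Guard goes to cell block B with the goose and the terrier.
2. Guard goes back to cell block A alone.
3. Guard goes to cell block B with the duck.
4. Guard goes back to cell block A with the terrier.
5. Guard goes to cell block B with the cat and the lettuce.
6. Guard goes back to cell block A alone.
7. Guard goes to cell block B with the ferret and the terrier.

7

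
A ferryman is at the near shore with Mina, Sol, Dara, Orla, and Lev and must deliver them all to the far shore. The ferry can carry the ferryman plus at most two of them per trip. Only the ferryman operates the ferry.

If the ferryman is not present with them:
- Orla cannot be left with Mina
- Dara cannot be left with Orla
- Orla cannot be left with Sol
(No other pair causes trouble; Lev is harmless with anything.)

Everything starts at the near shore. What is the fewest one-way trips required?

5

Counting alone: the ferryman can take at most 2 across per trip to the far shore, so moving all 5 needs at least 3 loaded trips out, with a return between consecutive ones — at least 5 crossings.
The plan below uses exactly 5 crossings, so it is optimal:
1. Ferryman goes to the far shore with Mina and Orla.
2. Ferryman goes back to the near shore with Orla.
3. Ferryman goes to the far shore with Dara and Sol.
4. Ferryman goes back to the near shore alone.
5. Ferryman goes to the far shore with Lev and Orla.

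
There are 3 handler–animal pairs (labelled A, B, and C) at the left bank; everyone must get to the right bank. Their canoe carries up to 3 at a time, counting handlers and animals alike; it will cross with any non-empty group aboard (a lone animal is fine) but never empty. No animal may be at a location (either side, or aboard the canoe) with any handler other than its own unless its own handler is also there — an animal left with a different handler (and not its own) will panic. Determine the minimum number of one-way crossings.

5

Counting alone: each trip to the right bank takes at most 3 across and each return brings at least 1 back, so after t trips out (and t−1 returns) at most 3t − (t−1) of the 6 are across; that first reaches 6 at t = 3, so at least 5 crossings are needed.
The plan below uses exactly 5 crossings, so it is optimal:
1. animal A and handler A cross → the right bank.
2. handler A crosses ← the left bank.
3. handler A, handler B, and handler C cross → the right bank.
4. animal A crosses ← the left bank.
5. animal A, animal B, and animal C cross → the right bank.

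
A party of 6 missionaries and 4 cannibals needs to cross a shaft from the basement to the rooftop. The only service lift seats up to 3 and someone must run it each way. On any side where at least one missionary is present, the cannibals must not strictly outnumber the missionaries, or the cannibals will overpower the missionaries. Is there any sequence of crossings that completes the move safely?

Yes

1. 2 cannibals → the rooftop.  (the basement: 6M 2C; the rooftop: 0M 2C)
2. 1 cannibal ← the basement.  (the basement: 6M 3C; the rooftop: 0M 1C)
3. 3 cannibals → the rooftop.  (the basement: 6M 0C; the rooftop: 0M 4C)
4. 1 cannibal ← the basement.  (the basement: 6M 1C; the rooftop: 0M 3C)
5. 3 missionaries → the rooftop.  (the basement: 3M 1C; the rooftop: 3M 3C)
6. 1 cannibal ← the basement.  (the basement: 3M 2C; the rooftop: 3M 2C)
7. 1 missionary and 2 cannibals → the rooftop.  (the basement: 2M 0C; the rooftop: 4M 4C)
8. 1 cannibal ← the basement.  (the basement: 2M 1C; the rooftop: 4M 3C)
9. 2 missionaries and 1 cannibal → the rooftop.  (the basement: 0M 0C; the rooftop: 6M 4C)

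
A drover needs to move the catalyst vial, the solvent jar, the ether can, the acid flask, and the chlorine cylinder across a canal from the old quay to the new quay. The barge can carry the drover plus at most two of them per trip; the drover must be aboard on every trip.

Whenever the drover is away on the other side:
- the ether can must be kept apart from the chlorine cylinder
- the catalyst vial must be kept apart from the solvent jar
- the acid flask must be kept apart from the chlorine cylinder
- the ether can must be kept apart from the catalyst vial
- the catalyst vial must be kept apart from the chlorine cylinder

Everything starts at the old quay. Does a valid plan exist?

Yes

1. Drover goes to the new quay with the catalyst vial and the chlorine cylinder.  [the old quay: the acid flask, the ether can, the solvent jar | the new quay: the catalyst vial, the chlorine cylinder]
2. Drover goes back to the old quay with the catalyst vial.  [the old quay: the acid flask, the catalyst vial, the ether can, the solvent jar | the new quay: the chlorine cylinder]
3. Drover goes to the new quay with the catalyst vial and the solvent jar.  [the old quay: the acid flask, the ether can | the new quay: the catalyst vial, the chlorine cylinder, the solvent jar]
4. Drover goes back to the old quay with the catalyst vial.  [the old quay: the acid flask, the catalyst vial, the ether can | the new quay: the chlorine cylinder, the solvent jar]
5. Drover goes to the new quay with the acid flask and the ether can.  [the old quay: the catalyst vial | the new quay: the acid flask, the chlorine cylinder, the ether can, the solvent jar]
6. Drover goes back to the old quay with the chlorine cylinder.  [the old quay: the catalyst vial, the chlorine cylinder | the new quay: the acid flask, the ether can, the solvent jar]
7. Drover goes to the new quay with the catalyst vial and the chlorine cylinder.  [the old quay: — | the new quay: the acid flask, the catalyst vial, the chlorine cylinder, the ether can, the solvent jar]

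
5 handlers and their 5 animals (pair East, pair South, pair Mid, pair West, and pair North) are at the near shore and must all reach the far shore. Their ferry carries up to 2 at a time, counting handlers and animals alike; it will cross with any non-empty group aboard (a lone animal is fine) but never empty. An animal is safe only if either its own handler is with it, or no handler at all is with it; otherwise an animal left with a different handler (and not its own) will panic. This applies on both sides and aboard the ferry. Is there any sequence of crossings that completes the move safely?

Following every safe sequence of crossings from the start, the most of the 10 that can be at the far shore as the ferry arrives there on crossings 1, 3, 5, 7 is 2, 3, 4, 5 respectively; the best ever achieved is 5 of 10.
From crossing 9 on, no configuration arises that was not already reachable earlier: only 82 distinct safe configurations (who is on which side, and where the ferry is) can ever be reached, none of them has everyone across, and every continuation just revisits them. So no valid plan exists.

No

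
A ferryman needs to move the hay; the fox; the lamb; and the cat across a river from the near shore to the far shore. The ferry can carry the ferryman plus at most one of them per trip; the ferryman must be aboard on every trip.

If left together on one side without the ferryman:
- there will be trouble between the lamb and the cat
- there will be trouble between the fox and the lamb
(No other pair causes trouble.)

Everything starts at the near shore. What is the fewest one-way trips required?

Counting alone: the ferryman can take at most 1 across per trip to the far shore, so moving all 4 needs at least 4 loaded trips out, with a return between consecutive ones — at least 7 crossings.
The safety rule pushes this higher. Following every safe sequence of crossings, the most of the 4 that can be at the far shore as the ferry arrives there on crossing 7 is 3 — never all 4.
So no plan with fewer than 9 crossings exists, and this one achieves 9:
1. Ferryman goes to the far shore with the lamb.  [the near shore: the cat, the fox, the hay | the far shore: the lamb]
2. Ferryman goes back to the near shore alone.  [the near shore: the cat, the fox, the hay | the far shore: the lamb]
3. Ferryman goes to the far shore with the hay.  [the near shore: the cat, the fox | the far shore: the hay, the lamb]
4. Ferryman goes back to the near shore alone.  [the near shore: the cat, the fox | the far shore: the hay, the lamb]
5. Ferryman goes to the far shore with the fox.  [the near shore: the cat | the far shore: the fox, the hay, the lamb]
6. Ferryman goes back to the near shore with the lamb.  [the near shore: the cat, the lamb | the far shore: the fox, the hay]
7. Ferryman goes to the far shore with the cat.  [the near shore: the lamb | the far shore: the cat, the fox, the hay]
8. Ferryman goes back to the near shore alone.  [the near shore: the lamb | the far shore: the cat, the fox, the hay]
9. Ferryman goes to the far shore with the lamb.  [the near shore: — | the far shore: the cat, the fox, the hay, the lamb]

9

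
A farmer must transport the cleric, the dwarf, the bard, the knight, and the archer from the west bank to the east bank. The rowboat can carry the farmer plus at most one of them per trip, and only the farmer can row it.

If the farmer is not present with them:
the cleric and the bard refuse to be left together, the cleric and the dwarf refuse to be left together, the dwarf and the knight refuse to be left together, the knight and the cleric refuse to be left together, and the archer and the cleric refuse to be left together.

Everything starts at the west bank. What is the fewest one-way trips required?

Whatever the first load, the items left behind include a forbidden pair without the farmer. No opening move is safe, so no plan exists.

impossible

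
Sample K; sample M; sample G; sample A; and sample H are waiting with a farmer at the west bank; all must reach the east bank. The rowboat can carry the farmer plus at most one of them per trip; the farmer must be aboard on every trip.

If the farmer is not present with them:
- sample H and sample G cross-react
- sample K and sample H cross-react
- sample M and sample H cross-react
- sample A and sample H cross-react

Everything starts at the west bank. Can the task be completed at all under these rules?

No

Following every safe sequence of crossings from the start, the most of the 5 that can be at the east bank as the rowboat arrives there on crossings 1, 3 is 1, 2 respectively; the best ever achieved is 2 of 5.
From crossing 5 on, no configuration arises that was not already reachable earlier: only 11 distinct safe configurations (who is on which side, and where the rowboat is) can ever be reached, none of them has everyone across, and every continuation just revisits them. So no valid plan exists.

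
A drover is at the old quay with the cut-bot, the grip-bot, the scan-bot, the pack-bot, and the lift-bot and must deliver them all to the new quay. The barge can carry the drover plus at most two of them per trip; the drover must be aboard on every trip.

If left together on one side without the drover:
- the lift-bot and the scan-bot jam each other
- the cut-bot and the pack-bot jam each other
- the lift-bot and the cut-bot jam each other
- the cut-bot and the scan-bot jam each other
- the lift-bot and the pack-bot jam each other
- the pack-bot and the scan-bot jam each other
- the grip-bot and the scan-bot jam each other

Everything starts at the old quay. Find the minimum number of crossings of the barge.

impossible

Whatever the first load, the items left behind include a forbidden pair without the drover. No opening move is safe, so no plan exists.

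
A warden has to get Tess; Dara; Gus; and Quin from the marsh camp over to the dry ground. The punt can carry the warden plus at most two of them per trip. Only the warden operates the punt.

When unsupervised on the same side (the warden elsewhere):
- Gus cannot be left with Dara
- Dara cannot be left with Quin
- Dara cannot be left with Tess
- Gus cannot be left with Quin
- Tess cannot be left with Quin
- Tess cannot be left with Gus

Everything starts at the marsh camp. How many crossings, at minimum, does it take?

impossible

Whatever the first load, the items left behind include a forbidden pair without the warden. No opening move is safe, so no plan exists.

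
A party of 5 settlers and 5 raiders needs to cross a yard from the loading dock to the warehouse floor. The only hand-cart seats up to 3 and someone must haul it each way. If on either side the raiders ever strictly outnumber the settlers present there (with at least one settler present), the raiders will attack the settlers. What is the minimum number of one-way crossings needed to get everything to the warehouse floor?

11

Counting alone: each trip to the warehouse floor takes at most 3 across and each return brings at least 1 back, so after t trips out (and t−1 returns) at most 3t − (t−1) of the 10 are across; that first reaches 10 at t = 5, so at least 9 crossings are needed.
The safety rule pushes this higher. Following every safe sequence of crossings, the most of the 10 that can be at the warehouse floor as the hand-cart arrives there on crossing 9 is 9 — never all 10.
So no plan with fewer than 11 crossings exists, and this one achieves 11:
1. 2 raiders → the warehouse floor.  (the loading dock: 5S 3R; the warehouse floor: 0S 2R)
2. 1 raider ← the loading dock.  (the loading dock: 5S 4R; the warehouse floor: 0S 1R)
3. 3 raiders → the warehouse floor.  (the loading dock: 5S 1R; the warehouse floor: 0S 4R)
4. 1 raider ← the loading dock.  (the loading dock: 5S 2R; the warehouse floor: 0S 3R)
5. 3 settlers → the warehouse floor.  (the loading dock: 2S 2R; the warehouse floor: 3S 3R)
6. 1 settler and 1 raider ← the loading dock.  (the loading dock: 3S 3R; the warehouse floor: 2S 2R)
7. 3 settlers → the warehouse floor.  (the loading dock: 0S 3R; the warehouse floor: 5S 2R)
8. 1 raider ← the loading dock.  (the loading dock: 0S 4R; the warehouse floor: 5S 1R)
9. 2 raiders → the warehouse floor.  (the loading dock: 0S 2R; the warehouse floor: 5S 3R)
10. 1 raider ← the loading dock.  (the loading dock: 0S 3R; the warehouse floor: 5S 2R)
11. 3 raiders → the warehouse floor.  (the loading dock: 0S 0R; the warehouse floor: 5S 5R)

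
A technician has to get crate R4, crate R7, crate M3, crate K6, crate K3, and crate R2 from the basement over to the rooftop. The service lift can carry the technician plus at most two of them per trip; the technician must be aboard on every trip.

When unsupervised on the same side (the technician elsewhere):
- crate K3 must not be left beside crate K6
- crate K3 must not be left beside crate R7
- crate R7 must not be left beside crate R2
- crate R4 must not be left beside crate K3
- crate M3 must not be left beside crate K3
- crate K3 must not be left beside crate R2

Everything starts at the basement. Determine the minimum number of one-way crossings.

Counting alone: the technician can take at most 2 across per trip to the rooftop, so moving all 6 needs at least 3 loaded trips out, with a return between consecutive ones — at least 5 crossings.
The safety rule pushes this higher. Following every safe sequence of crossings, the most of the 6 that can be at the rooftop as the service lift arrives there on crossings 5, 7 is 4, 5 respectively — never all 6.
So no plan with fewer than 9 crossings exists, and this one achieves 9:
1. Technician goes to the rooftop with crate K3 and crate R7.
2. Technician goes back to the basement with crate R7.
3. Technician goes to the rooftop with crate R4 and crate R7.
4. Technician goes back to the basement with crate K3.
5. Technician goes to the rooftop with crate K3 and crate M3.
6. Technician goes back to the basement with crate K3.
7. Technician goes to the rooftop with crate K3 and crate K6.
8. Technician goes back to the basement with crate K3.
9. Technician goes to the rooftop with crate K3 and crate R2.

9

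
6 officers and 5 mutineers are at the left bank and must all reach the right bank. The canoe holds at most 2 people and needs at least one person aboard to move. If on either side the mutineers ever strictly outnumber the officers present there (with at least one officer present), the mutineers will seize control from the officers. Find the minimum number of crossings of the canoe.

19

Counting alone: each trip to the right bank takes at most 2 across and each return brings at least 1 back, so after t trips out (and t−1 returns) at most 2t − (t−1) of the 11 are across; that first reaches 11 at t = 10, so at least 19 crossings are needed.
The plan below uses exactly 19 crossings, so it is optimal:
1. 2 mutineers → the right bank.  (the left bank: 6O 3M; the right bank: 0O 2M)
2. 1 mutineer ← the left bank.  (the left bank: 6O 4M; the right bank: 0O 1M)
3. 2 mutineers → the right bank.  (the left bank: 6O 2M; the right bank: 0O 3M)
4. 1 mutineer ← the left bank.  (the left bank: 6O 3M; the right bank: 0O 2M)
5. 2 officers → the right bank.  (the left bank: 4O 3M; the right bank: 2O 2M)
6. 1 mutineer ← the left bank.  (the left bank: 4O 4M; the right bank: 2O 1M)
7. 1 officer and 1 mutineer → the right bank.  (the left bank: 3O 3M; the right bank: 3O 2M)
8. 1 officer ← the left bank.  (the left bank: 4O 3M; the right bank: 2O 2M)
9. 1 officer and 1 mutineer → the right bank.  (the left bank: 3O 2M; the right bank: 3O 3M)
10. 1 mutineer ← the left bank.  (the left bank: 3O 3M; the right bank: 3O 2M)
11. 1 officer and 1 mutineer → the right bank.  (the left bank: 2O 2M; the right bank: 4O 3M)
12. 1 officer ← the left bank.  (the left bank: 3O 2M; the right bank: 3O 3M)
13. 1 officer and 1 mutineer → the right bank.  (the left bank: 2O 1M; the right bank: 4O 4M)
14. 1 mutineer ← the left bank.  (the left bank: 2O 2M; the right bank: 4O 3M)
15. 1 officer and 1 mutineer → the right bank.  (the left bank: 1O 1M; the right bank: 5O 4M)
16. 1 officer ← the left bank.  (the left bank: 2O 1M; the right bank: 4O 4M)
17. 1 officer and 1 mutineer → the right bank.  (the left bank: 1O 0M; the right bank: 5O 5M)
18. 1 mutineer ← the left bank.  (the left bank: 1O 1M; the right bank: 5O 4M)
19. 1 officer and 1 mutineer → the right bank.  (the left bank: 0O 0M; the right bank: 6O 5M)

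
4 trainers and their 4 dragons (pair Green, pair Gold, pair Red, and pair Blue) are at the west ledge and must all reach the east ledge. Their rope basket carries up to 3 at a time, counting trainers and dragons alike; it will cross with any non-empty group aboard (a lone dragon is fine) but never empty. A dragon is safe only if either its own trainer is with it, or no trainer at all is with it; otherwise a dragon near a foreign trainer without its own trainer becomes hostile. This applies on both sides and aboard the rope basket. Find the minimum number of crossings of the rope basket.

9

Counting alone: each trip to the east ledge takes at most 3 across and each return brings at least 1 back, so after t trips out (and t−1 returns) at most 3t − (t−1) of the 8 are across; that first reaches 8 at t = 4, so at least 7 crossings are needed.
The safety rule pushes this higher. Following every safe sequence of crossings, the most of the 8 that can be at the east ledge as the rope basket arrives there on crossing 7 is 7 — never all 8.
So no plan with fewer than 9 crossings exists, and this one achieves 9:
1. dragon Green and trainer Green cross → the east ledge.
2. trainer Green crosses ← the west ledge.
3. dragon Gold, trainer Gold, and trainer Green cross → the east ledge.
4. dragon Green and trainer Green cross ← the west ledge.
5. trainer Blue, trainer Green, and trainer Red cross → the east ledge.
6. dragon Gold crosses ← the west ledge.
7. dragon Gold and dragon Green cross → the east ledge.
8. dragon Green crosses ← the west ledge.
9. dragon Blue, dragon Green, and dragon Red cross → the east ledge.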